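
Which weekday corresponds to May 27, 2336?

Wednesday

Doomsday rule: the anchor day for the 2300s is Wednesday. For year 36: 36÷12 = 3 r 0, and 0÷4 = 0, so 3+0+0 = 3.
Wednesday + 3 ≡ Saturday — that's 2336's doomsday.
In May the doomsday date is May 9.
May 27 is 18 days after May 9; 18 mod 7 = 4, so Saturday + 4 = Wednesday.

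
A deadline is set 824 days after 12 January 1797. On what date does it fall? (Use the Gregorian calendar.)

April 16, 1799

+365 (one year) → Jan 12, 1798 (459 left).
+365 (one year) → Jan 12, 1799 (94 left).
Jan has 31 days: +20 → Feb 1, 1799 (74 left).
Feb has 28 days: +28 → Mar 1, 1799 (46 left).
Mar has 31 days: +31 → Apr 1, 1799 (15 left).
+15 → Apr 16, 1799.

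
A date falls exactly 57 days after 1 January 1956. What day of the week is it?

Jan 1, 1956 is a Sunday.
57 mod 7 = 1, so 57 days after a Sunday is Sunday + 1 = Monday.

Monday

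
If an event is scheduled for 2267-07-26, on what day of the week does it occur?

Doomsday rule: the anchor day for the 2200s is Friday. For year 67: 67÷12 = 5 r 7, and 7÷4 = 1, so 5+7+1 = 13.
Friday + 13 ≡ Thursday — that's 2267's doomsday.
In July the doomsday date is Jul 11.
Jul 26 is 15 days after Jul 11; 15 mod 7 = 1, so Thursday + 1 = Friday.

Friday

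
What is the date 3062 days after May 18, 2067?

+366 (one year; includes Feb 29, 2068) → May 18, 2068 (2696 left).
+365 (one year) → May 18, 2069 (2331 left).
+365 (one year) → May 18, 2070 (1966 left).
+365 (one year) → May 18, 2071 (1601 left).
+366 (one year; includes Feb 29, 2072) → May 18, 2072 (1235 left).
+365 (one year) → May 18, 2073 (870 left).
+365 (one year) → May 18, 2074 (505 left).
+365 (one year) → May 18, 2075 (140 left).
May has 31 days: +14 → Jun 1, 2075 (126 left).
Jun has 30 days: +30 → Jul 1, 2075 (96 left).
Jul has 31 days: +31 → Aug 1, 2075 (65 left).
Aug has 31 days: +31 → Sep 1, 2075 (34 left).
Sep has 30 days: +30 → Oct 1, 2075 (4 left).
+4 → Oct 5, 2075.

October 5, 2075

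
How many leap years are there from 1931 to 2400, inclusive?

Multiples of 4 in [1931,2400]: 118.
Of those, multiples of 100: 5 (not leap unless ÷400).
Multiples of 400: 2.
Leap years = 118 − 5 + 2 = 115.

115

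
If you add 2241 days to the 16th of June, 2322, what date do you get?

+365 (one year) → Jun 16, 2323 (1876 left).
+366 (one year; includes Feb 29, 2324) → Jun 16, 2324 (1510 left).
+365 (one year) → Jun 16, 2325 (1145 left).
+365 (one year) → Jun 16, 2326 (780 left).
+365 (one year) → Jun 16, 2327 (415 left).
+366 (one year; includes Feb 29, 2328) → Jun 16, 2328 (49 left).
Jun has 30 days: +15 → Jul 1, 2328 (34 left).
Jul has 31 days: +31 → Aug 1, 2328 (3 left).
+3 → Aug 4, 2328.

August 4, 2328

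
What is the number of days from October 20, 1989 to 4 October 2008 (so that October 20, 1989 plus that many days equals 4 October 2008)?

6924

Oct 20, 1989 → Oct 20, 1990: 365 days.
Oct 20, 1990 → Oct 20, 1991: 365 days.
Oct 20, 1991 → Oct 20, 1992: 366 days (Feb 29, 1992 is in that span).
Oct 20, 1992 → Oct 20, 1993: 365 days.
Oct 20, 1993 → Oct 20, 1994: 365 days.
Oct 20, 1994 → Oct 20, 1995: 365 days.
Oct 20, 1995 → Oct 20, 1996: 366 days (Feb 29, 1996 is in that span).
Oct 20, 1996 → Oct 20, 1997: 365 days.
Oct 20, 1997 → Oct 20, 1998: 365 days.
Oct 20, 1998 → Oct 20, 1999: 365 days.
Oct 20, 1999 → Oct 20, 2000: 366 days (Feb 29, 2000 is in that span).
Oct 20, 2000 → Oct 20, 2001: 365 days.
Oct 20, 2001 → Oct 20, 2002: 365 days.
Oct 20, 2002 → Oct 20, 2003: 365 days.
Oct 20, 2003 → Oct 20, 2004: 366 days (Feb 29, 2004 is in that span).
Oct 20, 2004 → Oct 20, 2005: 365 days.
Oct 20, 2005 → Oct 20, 2006: 365 days.
Oct 20, 2006 → Oct 20, 2007: 365 days.
Oct 20, 2007 → Nov 20, 2007: 31 days (October has 31).
Nov 20, 2007 → Dec 20, 2007: 30 days (November has 30).
Dec 20, 2007 → Jan 20, 2008: 31 days (December has 31).
Jan 20, 2008 → Feb 20, 2008: 31 days (January has 31).
Feb 20, 2008 → Mar 20, 2008: 29 days (February has 29).
Mar 20, 2008 → Apr 20, 2008: 31 days (March has 31).
Apr 20, 2008 → May 20, 2008: 30 days (April has 30).
May 20, 2008 → Jun 20, 2008: 31 days (May has 31).
Jun 20, 2008 → Jul 20, 2008: 30 days (June has 30).
Jul 20, 2008 → Aug 20, 2008: 31 days (July has 31).
Aug 20, 2008 → Sep 20, 2008: 31 days (August has 31).
Sep 20, 2008 → Oct 4, 2008: 14 days.
Total: 6924 days.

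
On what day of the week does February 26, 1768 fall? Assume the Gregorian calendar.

Friday

Doomsday rule: the anchor day for the 1700s is Sunday. For year 68: 68÷12 = 5 r 8, and 8÷4 = 2, so 5+8+2 = 15.
Sunday + 15 ≡ Monday — that's 1768's doomsday.
In February the doomsday date is Feb 29 (1768 is a leap year (divisible by 4)).
Feb 26 is 3 days before Feb 29; 3 mod 7 = 3, so Monday − 3 = Friday.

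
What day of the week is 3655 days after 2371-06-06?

Monday

First find the weekday of Jun 6, 2371. Doomsday rule: the anchor day for the 2300s is Wednesday. For year 71: 71÷12 = 5 r 11, and 11÷4 = 2, so 5+11+2 = 18.
Wednesday + 18 ≡ Sunday — that's 2371's doomsday.
In June the doomsday date is Jun 6.
Jun 6 is the doomsday itself: Sunday.
3655 mod 7 = 1, so 3655 days after a Sunday is Sunday + 1 = Monday.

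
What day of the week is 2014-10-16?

Doomsday rule: the anchor day for the 2000s is Tuesday. For year 14: 14÷12 = 1 r 2, and 2÷4 = 0, so 1+2+0 = 3.
Tuesday + 3 ≡ Friday — that's 2014's doomsday.
In October the doomsday date is Oct 10.
Oct 16 is 6 days after Oct 10; 6 mod 7 = 6, so Friday + 6 = Thursday.

Thursday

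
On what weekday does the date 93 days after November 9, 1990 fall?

Nov 9, 1990 is a Friday.
93 mod 7 = 2, so 93 days after a Friday is Friday + 2 = Sunday.

Sunday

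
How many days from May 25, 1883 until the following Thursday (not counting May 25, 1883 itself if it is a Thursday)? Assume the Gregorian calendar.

6

May 25, 1883 is a Friday.
From Friday to the next Thursday is 6 days.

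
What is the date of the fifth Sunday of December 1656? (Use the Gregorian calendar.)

December 1, 1656 is a Friday.
The first Sunday is therefore December 3 (2 days later).
The fifth Sunday is 3 + 4×7 = December 31.

December 31, 1656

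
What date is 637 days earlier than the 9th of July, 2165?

−365 (one year) → Jul 9, 2164 (272 left).
−9 → Jun 30, 2164 (end of Jun, 30 days; 263 left).
−30 → May 31, 2164 (end of May, 31 days; 233 left).
−31 → Apr 30, 2164 (end of Apr, 30 days; 202 left).
−30 → Mar 31, 2164 (end of Mar, 31 days; 172 left).
−31 → Feb 29, 2164 (end of Feb, 29 days; 141 left).
−29 → Jan 31, 2164 (end of Jan, 31 days; 112 left).
−31 → Dec 31, 2163 (end of Dec, 31 days; 81 left).
−31 → Nov 30, 2163 (end of Nov, 30 days; 50 left).
−30 → Oct 31, 2163 (end of Oct, 31 days; 20 left).
−20 → Oct 11, 2163.

October 11, 2163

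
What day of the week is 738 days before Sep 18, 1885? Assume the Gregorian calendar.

Sep 18, 1885 is a Friday.
738 mod 7 = 3, so 738 days before a Friday is Friday − 3 = Tuesday.

Tuesday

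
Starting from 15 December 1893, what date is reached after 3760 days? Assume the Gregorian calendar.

+365 (one year) → Dec 15, 1894 (3395 left).
+365 (one year) → Dec 15, 1895 (3030 left).
+366 (one year; includes Feb 29, 1896) → Dec 15, 1896 (2664 left).
+365 (one year) → Dec 15, 1897 (2299 left).
+365 (one year) → Dec 15, 1898 (1934 left).
+365 (one year) → Dec 15, 1899 (1569 left).
+365 (one year) → Dec 15, 1900 (1204 left).
+365 (one year) → Dec 15, 1901 (839 left).
+365 (one year) → Dec 15, 1902 (474 left).
+365 (one year) → Dec 15, 1903 (109 left).
Dec has 31 days: +17 → Jan 1, 1904 (92 left).
Jan has 31 days: +31 → Feb 1, 1904 (61 left).
Feb has 29 days: +29 → Mar 1, 1904 (32 left).
Mar has 31 days: +31 → Apr 1, 1904 (1 left).
+1 → Apr 2, 1904.

April 2, 1904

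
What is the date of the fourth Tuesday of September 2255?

September 25, 2255

September 1, 2255 is a Saturday.
The first Tuesday is therefore September 4 (3 days later).
The fourth Tuesday is 4 + 3×7 = September 25.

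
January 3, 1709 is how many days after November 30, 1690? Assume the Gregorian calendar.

6608

Nov 30, 1690 → Nov 30, 1691: 365 days.
Nov 30, 1691 → Nov 30, 1692: 366 days (Feb 29, 1692 is in that span).
Nov 30, 1692 → Nov 30, 1693: 365 days.
Nov 30, 1693 → Nov 30, 1694: 365 days.
Nov 30, 1694 → Nov 30, 1695: 365 days.
Nov 30, 1695 → Nov 30, 1696: 366 days (Feb 29, 1696 is in that span).
Nov 30, 1696 → Nov 30, 1697: 365 days.
Nov 30, 1697 → Nov 30, 1698: 365 days.
Nov 30, 1698 → Nov 30, 1699: 365 days.
Nov 30, 1699 → Nov 30, 1700: 365 days.
Nov 30, 1700 → Nov 30, 1701: 365 days.
Nov 30, 1701 → Nov 30, 1702: 365 days.
Nov 30, 1702 → Nov 30, 1703: 365 days.
Nov 30, 1703 → Nov 30, 1704: 366 days (Feb 29, 1704 is in that span).
Nov 30, 1704 → Nov 30, 1705: 365 days.
Nov 30, 1705 → Nov 30, 1706: 365 days.
Nov 30, 1706 → Nov 30, 1707: 365 days.
Nov 30, 1707 → Dec 30, 1707: 30 days (November has 30).
Dec 30, 1707 → Jan 30, 1708: 31 days (December has 31).
Jan 30, 1708 → Feb 29, 1708: 30 days (January has 31).
Feb 29, 1708 → Mar 29, 1708: 29 days (February has 29).
Mar 29, 1708 → Apr 29, 1708: 31 days (March has 31).
Apr 29, 1708 → May 29, 1708: 30 days (April has 30).
May 29, 1708 → Jun 29, 1708: 31 days (May has 31).
Jun 29, 1708 → Jul 29, 1708: 30 days (June has 30).
Jul 29, 1708 → Aug 29, 1708: 31 days (July has 31).
Aug 29, 1708 → Sep 29, 1708: 31 days (August has 31).
Sep 29, 1708 → Oct 29, 1708: 30 days (September has 30).
Oct 29, 1708 → Nov 29, 1708: 31 days (October has 31).
Nov 29, 1708 → Dec 29, 1708: 30 days (November has 30).
Dec 29, 1708 → Jan 3, 1709: 5 days.
Total: 6608 days.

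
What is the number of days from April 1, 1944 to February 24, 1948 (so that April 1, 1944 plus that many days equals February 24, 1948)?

Apr 1, 1944 → Apr 1, 1945: 365 days.
Apr 1, 1945 → Apr 1, 1946: 365 days.
Apr 1, 1946 → Apr 1, 1947: 365 days.
Apr 1, 1947 → May 1, 1947: 30 days (April has 30).
May 1, 1947 → Jun 1, 1947: 31 days (May has 31).
Jun 1, 1947 → Jul 1, 1947: 30 days (June has 30).
Jul 1, 1947 → Aug 1, 1947: 31 days (July has 31).
Aug 1, 1947 → Sep 1, 1947: 31 days (August has 31).
Sep 1, 1947 → Oct 1, 1947: 30 days (September has 30).
Oct 1, 1947 → Nov 1, 1947: 31 days (October has 31).
Nov 1, 1947 → Dec 1, 1947: 30 days (November has 30).
Dec 1, 1947 → Jan 1, 1948: 31 days (December has 31).
Jan 1, 1948 → Feb 1, 1948: 31 days (January has 31).
Feb 1, 1948 → Feb 24, 1948: 23 days.
Total: 1424 days.

1424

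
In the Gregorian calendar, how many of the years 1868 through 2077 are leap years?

52

Multiples of 4 in [1868,2077]: 53.
Of those, multiples of 100: 2 (not leap unless ÷400).
Multiples of 400: 1.
Leap years = 53 − 2 + 1 = 52.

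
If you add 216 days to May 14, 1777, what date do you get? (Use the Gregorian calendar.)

May has 31 days: +18 → Jun 1, 1777 (198 left).
Jun has 30 days: +30 → Jul 1, 1777 (168 left).
Jul has 31 days: +31 → Aug 1, 1777 (137 left).
Aug has 31 days: +31 → Sep 1, 1777 (106 left).
Sep has 30 days: +30 → Oct 1, 1777 (76 left).
Oct has 31 days: +31 → Nov 1, 1777 (45 left).
Nov has 30 days: +30 → Dec 1, 1777 (15 left).
+15 → Dec 16, 1777.

December 16, 1777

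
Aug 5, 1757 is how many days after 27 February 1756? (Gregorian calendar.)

Feb 27, 1756 → Feb 27, 1757: 366 days (Feb 29, 1756 is in that span).
Feb 27, 1757 → Mar 27, 1757: 28 days (February has 28).
Mar 27, 1757 → Apr 27, 1757: 31 days (March has 31).
Apr 27, 1757 → May 27, 1757: 30 days (April has 30).
May 27, 1757 → Jun 27, 1757: 31 days (May has 31).
Jun 27, 1757 → Jul 27, 1757: 30 days (June has 30).
Jul 27, 1757 → Aug 5, 1757: 9 days.
Total: 525 days.

525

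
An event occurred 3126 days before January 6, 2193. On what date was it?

−366 (one year; includes Feb 29, 2192) → Jan 6, 2192 (2760 left).
−365 (one year) → Jan 6, 2191 (2395 left).
−365 (one year) → Jan 6, 2190 (2030 left).
−365 (one year) → Jan 6, 2189 (1665 left).
−366 (one year; includes Feb 29, 2188) → Jan 6, 2188 (1299 left).
−365 (one year) → Jan 6, 2187 (934 left).
−365 (one year) → Jan 6, 2186 (569 left).
−365 (one year) → Jan 6, 2185 (204 left).
−6 → Dec 31, 2184 (end of Dec, 31 days; 198 left).
−31 → Nov 30, 2184 (end of Nov, 30 days; 167 left).
−30 → Oct 31, 2184 (end of Oct, 31 days; 137 left).
−31 → Sep 30, 2184 (end of Sep, 30 days; 106 left).
−30 → Aug 31, 2184 (end of Aug, 31 days; 76 left).
−31 → Jul 31, 2184 (end of Jul, 31 days; 45 left).
−31 → Jun 30, 2184 (end of Jun, 30 days; 14 left).
−14 → Jun 16, 2184.

June 16, 2184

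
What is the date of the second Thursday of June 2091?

June 1, 2091 is a Friday.
The first Thursday is therefore June 7 (6 days later).
The second Thursday is 7 + 1×7 = June 14.

June 14, 2091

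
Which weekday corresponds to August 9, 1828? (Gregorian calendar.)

Saturday

Doomsday rule: the anchor day for the 1800s is Friday. For year 28: 28÷12 = 2 r 4, and 4÷4 = 1, so 2+4+1 = 7.
Friday + 7 ≡ Friday — that's 1828's doomsday.
In August the doomsday date is Aug 8.
Aug 9 is 1 day after Aug 8; 1 mod 7 = 1, so Friday + 1 = Saturday.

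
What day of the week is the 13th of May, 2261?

Doomsday rule: the anchor day for the 2200s is Friday. For year 61: 61÷12 = 5 r 1, and 1÷4 = 0, so 5+1+0 = 6.
Friday + 6 ≡ Thursday — that's 2261's doomsday.
In May the doomsday date is May 9.
May 13 is 4 days after May 9; 4 mod 7 = 4, so Thursday + 4 = Monday.

Monday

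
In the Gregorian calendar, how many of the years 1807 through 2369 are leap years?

Multiples of 4 in [1807,2369]: 141.
Of those, multiples of 100: 5 (not leap unless ÷400).
Multiples of 400: 1.
Leap years = 141 − 5 + 1 = 137.

137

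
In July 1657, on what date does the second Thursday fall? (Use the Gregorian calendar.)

July 1, 1657 is a Sunday.
The first Thursday is therefore July 5 (4 days later).
The second Thursday is 5 + 1×7 = July 12.

July 12, 1657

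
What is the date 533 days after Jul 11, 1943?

+366 (one year; includes Feb 29, 1944) → Jul 11, 1944 (167 left).
Jul has 31 days: +21 → Aug 1, 1944 (146 left).
Aug has 31 days: +31 → Sep 1, 1944 (115 left).
Sep has 30 days: +30 → Oct 1, 1944 (85 left).
Oct has 31 days: +31 → Nov 1, 1944 (54 left).
Nov has 30 days: +30 → Dec 1, 1944 (24 left).
+24 → Dec 25, 1944.

December 25, 1944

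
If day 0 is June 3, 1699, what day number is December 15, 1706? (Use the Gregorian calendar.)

Jun 3, 1699 → Jun 3, 1700: 365 days.
Jun 3, 1700 → Jun 3, 1701: 365 days.
Jun 3, 1701 → Jun 3, 1702: 365 days.
Jun 3, 1702 → Jun 3, 1703: 365 days.
Jun 3, 1703 → Jun 3, 1704: 366 days (Feb 29, 1704 is in that span).
Jun 3, 1704 → Jun 3, 1705: 365 days.
Jun 3, 1705 → Jun 3, 1706: 365 days.
Jun 3, 1706 → Jul 3, 1706: 30 days (June has 30).
Jul 3, 1706 → Aug 3, 1706: 31 days (July has 31).
Aug 3, 1706 → Sep 3, 1706: 31 days (August has 31).
Sep 3, 1706 → Oct 3, 1706: 30 days (September has 30).
Oct 3, 1706 → Nov 3, 1706: 31 days (October has 31).
Nov 3, 1706 → Dec 3, 1706: 30 days (November has 30).
Dec 3, 1706 → Dec 15, 1706: 12 days.
Total: 2751 days.

2751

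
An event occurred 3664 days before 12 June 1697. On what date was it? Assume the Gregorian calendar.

June 1, 1687

−365 (one year) → Jun 12, 1696 (3299 left).
−366 (one year; includes Feb 29, 1696) → Jun 12, 1695 (2933 left).
−365 (one year) → Jun 12, 1694 (2568 left).
−365 (one year) → Jun 12, 1693 (2203 left).
−365 (one year) → Jun 12, 1692 (1838 left).
−366 (one year; includes Feb 29, 1692) → Jun 12, 1691 (1472 left).
−365 (one year) → Jun 12, 1690 (1107 left).
−365 (one year) → Jun 12, 1689 (742 left).
−365 (one year) → Jun 12, 1688 (377 left).
−12 → May 31, 1688 (end of May, 31 days; 365 left).
−31 → Apr 30, 1688 (end of Apr, 30 days; 334 left).
−30 → Mar 31, 1688 (end of Mar, 31 days; 304 left).
−31 → Feb 29, 1688 (end of Feb, 29 days; 273 left).
−29 → Jan 31, 1688 (end of Jan, 31 days; 244 left).
−31 → Dec 31, 1687 (end of Dec, 31 days; 213 left).
−31 → Nov 30, 1687 (end of Nov, 30 days; 182 left).
−30 → Oct 31, 1687 (end of Oct, 31 days; 152 left).
−31 → Sep 30, 1687 (end of Sep, 30 days; 121 left).
−30 → Aug 31, 1687 (end of Aug, 31 days; 91 left).
−31 → Jul 31, 1687 (end of Jul, 31 days; 60 left).
−31 → Jun 30, 1687 (end of Jun, 30 days; 29 left).
−29 → Jun 1, 1687.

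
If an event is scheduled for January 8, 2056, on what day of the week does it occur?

January 1, 2056 is a Saturday.
Jan 1, 2056 → Jan 8, 2056: 7 days.
Total: 7 days.
7 mod 7 = 0, so Saturday + 0 = Saturday.

Saturday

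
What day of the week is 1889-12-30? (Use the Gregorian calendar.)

Doomsday rule: the anchor day for the 1800s is Friday. For year 89: 89÷12 = 7 r 5, and 5÷4 = 1, so 7+5+1 = 13.
Friday + 13 ≡ Thursday — that's 1889's doomsday.
In December the doomsday date is Dec 12.
Dec 30 is 18 days after Dec 12; 18 mod 7 = 4, so Thursday + 4 = Monday.

Monday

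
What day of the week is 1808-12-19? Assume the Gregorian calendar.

January 1, 1808 is a Friday.
Jan 1, 1808 → Feb 1, 1808: 31 days (January has 31).
Feb 1, 1808 → Mar 1, 1808: 29 days (February has 29).
Mar 1, 1808 → Apr 1, 1808: 31 days (March has 31).
Apr 1, 1808 → May 1, 1808: 30 days (April has 30).
May 1, 1808 → Jun 1, 1808: 31 days (May has 31).
Jun 1, 1808 → Jul 1, 1808: 30 days (June has 30).
Jul 1, 1808 → Aug 1, 1808: 31 days (July has 31).
Aug 1, 1808 → Sep 1, 1808: 31 days (August has 31).
Sep 1, 1808 → Oct 1, 1808: 30 days (September has 30).
Oct 1, 1808 → Nov 1, 1808: 31 days (October has 31).
Nov 1, 1808 → Dec 1, 1808: 30 days (November has 30).
Dec 1, 1808 → Dec 19, 1808: 18 days.
Total: 353 days.
353 mod 7 = 3, so Friday + 3 = Monday.

Monday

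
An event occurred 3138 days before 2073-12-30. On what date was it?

−365 (one year) → Dec 30, 2072 (2773 left).
−366 (one year; includes Feb 29, 2072) → Dec 30, 2071 (2407 left).
−365 (one year) → Dec 30, 2070 (2042 left).
−365 (one year) → Dec 30, 2069 (1677 left).
−365 (one year) → Dec 30, 2068 (1312 left).
−366 (one year; includes Feb 29, 2068) → Dec 30, 2067 (946 left).
−365 (one year) → Dec 30, 2066 (581 left).
−365 (one year) → Dec 30, 2065 (216 left).
−30 → Nov 30, 2065 (end of Nov, 30 days; 186 left).
−30 → Oct 31, 2065 (end of Oct, 31 days; 156 left).
−31 → Sep 30, 2065 (end of Sep, 30 days; 125 left).
−30 → Aug 31, 2065 (end of Aug, 31 days; 95 left).
−31 → Jul 31, 2065 (end of Jul, 31 days; 64 left).
−31 → Jun 30, 2065 (end of Jun, 30 days; 33 left).
−30 → May 31, 2065 (end of May, 31 days; 3 left).
−3 → May 28, 2065.

May 28, 2065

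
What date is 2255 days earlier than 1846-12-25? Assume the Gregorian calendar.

−365 (one year) → Dec 25, 1845 (1890 left).
−365 (one year) → Dec 25, 1844 (1525 left).
−366 (one year; includes Feb 29, 1844) → Dec 25, 1843 (1159 left).
−365 (one year) → Dec 25, 1842 (794 left).
−365 (one year) → Dec 25, 1841 (429 left).
−365 (one year) → Dec 25, 1840 (64 left).
−25 → Nov 30, 1840 (end of Nov, 30 days; 39 left).
−30 → Oct 31, 1840 (end of Oct, 31 days; 9 left).
−9 → Oct 22, 1840.

October 22, 1840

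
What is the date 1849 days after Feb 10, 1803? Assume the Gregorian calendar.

+365 (one year) → Feb 10, 1804 (1484 left).
+366 (one year; includes Feb 29, 1804) → Feb 10, 1805 (1118 left).
+365 (one year) → Feb 10, 1806 (753 left).
+365 (one year) → Feb 10, 1807 (388 left).
Feb has 28 days: +19 → Mar 1, 1807 (369 left).
Mar has 31 days: +31 → Apr 1, 1807 (338 left).
Apr has 30 days: +30 → May 1, 1807 (308 left).
May has 31 days: +31 → Jun 1, 1807 (277 left).
Jun has 30 days: +30 → Jul 1, 1807 (247 left).
Jul has 31 days: +31 → Aug 1, 1807 (216 left).
Aug has 31 days: +31 → Sep 1, 1807 (185 left).
Sep has 30 days: +30 → Oct 1, 1807 (155 left).
Oct has 31 days: +31 → Nov 1, 1807 (124 left).
Nov has 30 days: +30 → Dec 1, 1807 (94 left).
Dec has 31 days: +31 → Jan 1, 1808 (63 left).
Jan has 31 days: +31 → Feb 1, 1808 (32 left).
Feb has 29 days: +29 → Mar 1, 1808 (3 left).
+3 → Mar 4, 1808.

March 4, 1808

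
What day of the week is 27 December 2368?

Doomsday rule: the anchor day for the 2300s is Wednesday. For year 68: 68÷12 = 5 r 8, and 8÷4 = 2, so 5+8+2 = 15.
Wednesday + 15 ≡ Thursday — that's 2368's doomsday.
In December the doomsday date is Dec 12.
Dec 27 is 15 days after Dec 12; 15 mod 7 = 1, so Thursday + 1 = Friday.

Friday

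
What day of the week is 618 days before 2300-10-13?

First find the weekday of Oct 13, 2300. Doomsday rule: the anchor day for the 2300s is Wednesday. For year 00: 0÷12 = 0 r 0, and 0÷4 = 0, so 0+0+0 = 0.
Wednesday + 0 ≡ Wednesday — that's 2300's doomsday.
In October the doomsday date is Oct 10.
Oct 13 is 3 days after Oct 10; 3 mod 7 = 3, so Wednesday + 3 = Saturday.
618 mod 7 = 2, so 618 days before a Saturday is Saturday − 2 = Thursday.

Thursday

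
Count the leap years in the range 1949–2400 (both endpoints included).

Multiples of 4 in [1949,2400]: 113.
Of those, multiples of 100: 5 (not leap unless ÷400).
Multiples of 400: 2.
Leap years = 113 − 5 + 2 = 110.

110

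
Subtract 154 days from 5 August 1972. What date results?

March 4, 1972

−5 → Jul 31, 1972 (end of Jul, 31 days; 149 left).
−31 → Jun 30, 1972 (end of Jun, 30 days; 118 left).
−30 → May 31, 1972 (end of May, 31 days; 88 left).
−31 → Apr 30, 1972 (end of Apr, 30 days; 57 left).
−30 → Mar 31, 1972 (end of Mar, 31 days; 27 left).
−27 → Mar 4, 1972.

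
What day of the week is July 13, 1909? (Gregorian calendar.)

Tuesday

Doomsday rule: the anchor day for the 1900s is Wednesday. For year 09: 9÷12 = 0 r 9, and 9÷4 = 2, so 0+9+2 = 11.
Wednesday + 11 ≡ Sunday — that's 1909's doomsday.
In July the doomsday date is Jul 11.
Jul 13 is 2 days after Jul 11; 2 mod 7 = 2, so Sunday + 2 = Tuesday.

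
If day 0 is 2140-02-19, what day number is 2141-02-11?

Feb 19, 2140 → Mar 19, 2140: 29 days (February has 29).
Mar 19, 2140 → Apr 19, 2140: 31 days (March has 31).
Apr 19, 2140 → May 19, 2140: 30 days (April has 30).
May 19, 2140 → Jun 19, 2140: 31 days (May has 31).
Jun 19, 2140 → Jul 19, 2140: 30 days (June has 30).
Jul 19, 2140 → Aug 19, 2140: 31 days (July has 31).
Aug 19, 2140 → Sep 19, 2140: 31 days (August has 31).
Sep 19, 2140 → Oct 19, 2140: 30 days (September has 30).
Oct 19, 2140 → Nov 19, 2140: 31 days (October has 31).
Nov 19, 2140 → Dec 19, 2140: 30 days (November has 30).
Dec 19, 2140 → Jan 19, 2141: 31 days (December has 31).
Jan 19, 2141 → Feb 11, 2141: 23 days.
Total: 358 days.

358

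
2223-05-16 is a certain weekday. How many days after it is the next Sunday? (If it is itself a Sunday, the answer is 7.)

May 16, 2223 is a Friday.
From Friday to the next Sunday is 2 days.

2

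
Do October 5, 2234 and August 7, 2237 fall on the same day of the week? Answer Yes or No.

From Oct 5, 2234 to Aug 7, 2237 is 1037 days.
1037 mod 7 = 1, so they are different weekdays.
(Oct 5, 2234 is a Sunday; Aug 7, 2237 is a Monday.)

No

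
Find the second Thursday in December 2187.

December 1, 2187 is a Saturday.
The first Thursday is therefore December 6 (5 days later).
The second Thursday is 6 + 1×7 = December 13.

December 13, 2187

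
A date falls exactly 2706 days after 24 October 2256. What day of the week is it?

First find the weekday of Oct 24, 2256. Doomsday rule: the anchor day for the 2200s is Friday. For year 56: 56÷12 = 4 r 8, and 8÷4 = 2, so 4+8+2 = 14.
Friday + 14 ≡ Friday — that's 2256's doomsday.
In October the doomsday date is Oct 10.
Oct 24 is 14 days after Oct 10; 14 mod 7 = 0, so Friday + 0 = Friday.
2706 mod 7 = 4, so 2706 days after a Friday is Friday + 4 = Tuesday.

Tuesday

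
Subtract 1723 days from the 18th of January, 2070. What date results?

May 1, 2065

−365 (one year) → Jan 18, 2069 (1358 left).
−366 (one year; includes Feb 29, 2068) → Jan 18, 2068 (992 left).
−365 (one year) → Jan 18, 2067 (627 left).
−365 (one year) → Jan 18, 2066 (262 left).
−18 → Dec 31, 2065 (end of Dec, 31 days; 244 left).
−31 → Nov 30, 2065 (end of Nov, 30 days; 213 left).
−30 → Oct 31, 2065 (end of Oct, 31 days; 183 left).
−31 → Sep 30, 2065 (end of Sep, 30 days; 152 left).
−30 → Aug 31, 2065 (end of Aug, 31 days; 122 left).
−31 → Jul 31, 2065 (end of Jul, 31 days; 91 left).
−31 → Jun 30, 2065 (end of Jun, 30 days; 60 left).
−30 → May 31, 2065 (end of May, 31 days; 30 left).
−30 → May 1, 2065.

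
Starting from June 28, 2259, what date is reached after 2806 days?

+366 (one year; includes Feb 29, 2260) → Jun 28, 2260 (2440 left).
+365 (one year) → Jun 28, 2261 (2075 left).
+365 (one year) → Jun 28, 2262 (1710 left).
+365 (one year) → Jun 28, 2263 (1345 left).
+366 (one year; includes Feb 29, 2264) → Jun 28, 2264 (979 left).
+365 (one year) → Jun 28, 2265 (614 left).
+365 (one year) → Jun 28, 2266 (249 left).
Jun has 30 days: +3 → Jul 1, 2266 (246 left).
Jul has 31 days: +31 → Aug 1, 2266 (215 left).
Aug has 31 days: +31 → Sep 1, 2266 (184 left).
Sep has 30 days: +30 → Oct 1, 2266 (154 left).
Oct has 31 days: +31 → Nov 1, 2266 (123 left).
Nov has 30 days: +30 → Dec 1, 2266 (93 left).
Dec has 31 days: +31 → Jan 1, 2267 (62 left).
Jan has 31 days: +31 → Feb 1, 2267 (31 left).
Feb has 28 days: +28 → Mar 1, 2267 (3 left).
+3 → Mar 4, 2267.

March 4, 2267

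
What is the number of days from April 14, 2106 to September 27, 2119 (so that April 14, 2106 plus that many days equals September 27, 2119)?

4914

Apr 14, 2106 → Apr 14, 2107: 365 days.
Apr 14, 2107 → Apr 14, 2108: 366 days (Feb 29, 2108 is in that span).
Apr 14, 2108 → Apr 14, 2109: 365 days.
Apr 14, 2109 → Apr 14, 2110: 365 days.
Apr 14, 2110 → Apr 14, 2111: 365 days.
Apr 14, 2111 → Apr 14, 2112: 366 days (Feb 29, 2112 is in that span).
Apr 14, 2112 → Apr 14, 2113: 365 days.
Apr 14, 2113 → Apr 14, 2114: 365 days.
Apr 14, 2114 → Apr 14, 2115: 365 days.
Apr 14, 2115 → Apr 14, 2116: 366 days (Feb 29, 2116 is in that span).
Apr 14, 2116 → Apr 14, 2117: 365 days.
Apr 14, 2117 → Apr 14, 2118: 365 days.
Apr 14, 2118 → Apr 14, 2119: 365 days.
Apr 14, 2119 → May 14, 2119: 30 days (April has 30).
May 14, 2119 → Jun 14, 2119: 31 days (May has 31).
Jun 14, 2119 → Jul 14, 2119: 30 days (June has 30).
Jul 14, 2119 → Aug 14, 2119: 31 days (July has 31).
Aug 14, 2119 → Sep 14, 2119: 31 days (August has 31).
Sep 14, 2119 → Sep 27, 2119: 13 days.
Total: 4914 days.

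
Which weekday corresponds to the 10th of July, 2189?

Doomsday rule: the anchor day for the 2100s is Sunday. For year 89: 89÷12 = 7 r 5, and 5÷4 = 1, so 7+5+1 = 13.
Sunday + 13 ≡ Saturday — that's 2189's doomsday.
In July the doomsday date is Jul 11.
Jul 10 is 1 day before Jul 11; 1 mod 7 = 1, so Saturday − 1 = Friday.

Friday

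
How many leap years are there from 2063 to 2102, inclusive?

9

Multiples of 4 in [2063,2102]: 10.
Of those, multiples of 100: 1 (not leap unless ÷400).
Multiples of 400: 0.
Leap years = 10 − 1 + 0 = 9.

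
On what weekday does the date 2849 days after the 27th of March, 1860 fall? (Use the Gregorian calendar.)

Mar 27, 1860 is a Tuesday.
2849 mod 7 = 0, so 2849 days after a Tuesday is Tuesday + 0 = Tuesday.

Tuesday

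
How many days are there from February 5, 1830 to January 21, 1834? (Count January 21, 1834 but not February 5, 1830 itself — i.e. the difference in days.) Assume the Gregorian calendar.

1446

Feb 5, 1830 → Feb 5, 1831: 365 days.
Feb 5, 1831 → Feb 5, 1832: 365 days.
Feb 5, 1832 → Feb 5, 1833: 366 days (Feb 29, 1832 is in that span).
Feb 5, 1833 → Mar 5, 1833: 28 days (February has 28).
Mar 5, 1833 → Apr 5, 1833: 31 days (March has 31).
Apr 5, 1833 → May 5, 1833: 30 days (April has 30).
May 5, 1833 → Jun 5, 1833: 31 days (May has 31).
Jun 5, 1833 → Jul 5, 1833: 30 days (June has 30).
Jul 5, 1833 → Aug 5, 1833: 31 days (July has 31).
Aug 5, 1833 → Sep 5, 1833: 31 days (August has 31).
Sep 5, 1833 → Oct 5, 1833: 30 days (September has 30).
Oct 5, 1833 → Nov 5, 1833: 31 days (October has 31).
Nov 5, 1833 → Dec 5, 1833: 30 days (November has 30).
Dec 5, 1833 → Jan 5, 1834: 31 days (December has 31).
Jan 5, 1834 → Jan 21, 1834: 16 days.
Total: 1446 days.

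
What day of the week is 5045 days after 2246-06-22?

Saturday

First find the weekday of Jun 22, 2246. Doomsday rule: the anchor day for the 2200s is Friday. For year 46: 46÷12 = 3 r 10, and 10÷4 = 2, so 3+10+2 = 15.
Friday + 15 ≡ Saturday — that's 2246's doomsday.
In June the doomsday date is Jun 6.
Jun 22 is 16 days after Jun 6; 16 mod 7 = 2, so Saturday + 2 = Monday.
5045 mod 7 = 5, so 5045 days after a Monday is Monday + 5 = Saturday.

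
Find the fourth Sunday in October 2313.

October 26, 2313

October 1, 2313 is a Wednesday.
The first Sunday is therefore October 5 (4 days later).
The fourth Sunday is 5 + 3×7 = October 26.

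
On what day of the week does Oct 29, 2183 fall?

Wednesday

Doomsday rule: the anchor day for the 2100s is Sunday. For year 83: 83÷12 = 6 r 11, and 11÷4 = 2, so 6+11+2 = 19.
Sunday + 19 ≡ Friday — that's 2183's doomsday.
In October the doomsday date is Oct 10.
Oct 29 is 19 days after Oct 10; 19 mod 7 = 5, so Friday + 5 = Wednesday.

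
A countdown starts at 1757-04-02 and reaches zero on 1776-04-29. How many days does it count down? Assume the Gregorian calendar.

6967

Apr 2, 1757 → Apr 2, 1758: 365 days.
Apr 2, 1758 → Apr 2, 1759: 365 days.
Apr 2, 1759 → Apr 2, 1760: 366 days (Feb 29, 1760 is in that span).
Apr 2, 1760 → Apr 2, 1761: 365 days.
Apr 2, 1761 → Apr 2, 1762: 365 days.
Apr 2, 1762 → Apr 2, 1763: 365 days.
Apr 2, 1763 → Apr 2, 1764: 366 days (Feb 29, 1764 is in that span).
Apr 2, 1764 → Apr 2, 1765: 365 days.
Apr 2, 1765 → Apr 2, 1766: 365 days.
Apr 2, 1766 → Apr 2, 1767: 365 days.
Apr 2, 1767 → Apr 2, 1768: 366 days (Feb 29, 1768 is in that span).
Apr 2, 1768 → Apr 2, 1769: 365 days.
Apr 2, 1769 → Apr 2, 1770: 365 days.
Apr 2, 1770 → Apr 2, 1771: 365 days.
Apr 2, 1771 → Apr 2, 1772: 366 days (Feb 29, 1772 is in that span).
Apr 2, 1772 → Apr 2, 1773: 365 days.
Apr 2, 1773 → Apr 2, 1774: 365 days.
Apr 2, 1774 → Apr 2, 1775: 365 days.
Apr 2, 1775 → May 2, 1775: 30 days (April has 30).
May 2, 1775 → Jun 2, 1775: 31 days (May has 31).
Jun 2, 1775 → Jul 2, 1775: 30 days (June has 30).
Jul 2, 1775 → Aug 2, 1775: 31 days (July has 31).
Aug 2, 1775 → Sep 2, 1775: 31 days (August has 31).
Sep 2, 1775 → Oct 2, 1775: 30 days (September has 30).
Oct 2, 1775 → Nov 2, 1775: 31 days (October has 31).
Nov 2, 1775 → Dec 2, 1775: 30 days (November has 30).
Dec 2, 1775 → Jan 2, 1776: 31 days (December has 31).
Jan 2, 1776 → Feb 2, 1776: 31 days (January has 31).
Feb 2, 1776 → Mar 2, 1776: 29 days (February has 29).
Mar 2, 1776 → Apr 2, 1776: 31 days (March has 31).
Apr 2, 1776 → Apr 29, 1776: 27 days.
Total: 6967 days.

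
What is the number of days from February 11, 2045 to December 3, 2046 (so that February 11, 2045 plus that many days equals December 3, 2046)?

660

Feb 11, 2045 → Feb 11, 2046: 365 days.
Feb 11, 2046 → Mar 11, 2046: 28 days (February has 28).
Mar 11, 2046 → Apr 11, 2046: 31 days (March has 31).
Apr 11, 2046 → May 11, 2046: 30 days (April has 30).
May 11, 2046 → Jun 11, 2046: 31 days (May has 31).
Jun 11, 2046 → Jul 11, 2046: 30 days (June has 30).
Jul 11, 2046 → Aug 11, 2046: 31 days (July has 31).
Aug 11, 2046 → Sep 11, 2046: 31 days (August has 31).
Sep 11, 2046 → Oct 11, 2046: 30 days (September has 30).
Oct 11, 2046 → Nov 11, 2046: 31 days (October has 31).
Nov 11, 2046 → Dec 3, 2046: 22 days.
Total: 660 days.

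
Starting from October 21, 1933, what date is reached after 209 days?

May 18, 1934

Oct has 31 days: +11 → Nov 1, 1933 (198 left).
Nov has 30 days: +30 → Dec 1, 1933 (168 left).
Dec has 31 days: +31 → Jan 1, 1934 (137 left).
Jan has 31 days: +31 → Feb 1, 1934 (106 left).
Feb has 28 days: +28 → Mar 1, 1934 (78 left).
Mar has 31 days: +31 → Apr 1, 1934 (47 left).
Apr has 30 days: +30 → May 1, 1934 (17 left).
+17 → May 18, 1934.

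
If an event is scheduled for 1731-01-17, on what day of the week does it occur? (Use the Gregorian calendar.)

Wednesday

Doomsday rule: the anchor day for the 1700s is Sunday. For year 31: 31÷12 = 2 r 7, and 7÷4 = 1, so 2+7+1 = 10.
Sunday + 10 ≡ Wednesday — that's 1731's doomsday.
In January the doomsday date is Jan 3 (1731 is not a leap year).
Jan 17 is 14 days after Jan 3; 14 mod 7 = 0, so Wednesday + 0 = Wednesday.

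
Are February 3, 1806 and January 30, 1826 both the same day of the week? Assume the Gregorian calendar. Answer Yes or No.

Yes

From Feb 3, 1806 to Jan 30, 1826 is 7301 days.
7301 mod 7 = 0, so they are the same weekday.
(Feb 3, 1806 is a Monday; Jan 30, 1826 is a Monday.)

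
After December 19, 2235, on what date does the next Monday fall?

Dec 19, 2235 is a Saturday.
From Saturday to the next Monday is 2 days.
Dec 19, 2235 + 2 = Dec 21, 2235.

December 21, 2235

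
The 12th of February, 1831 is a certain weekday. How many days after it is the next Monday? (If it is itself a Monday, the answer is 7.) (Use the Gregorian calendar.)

Feb 12, 1831 is a Saturday.
From Saturday to the next Monday is 2 days.

2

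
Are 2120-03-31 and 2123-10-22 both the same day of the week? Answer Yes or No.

No

From Mar 31, 2120 to Oct 22, 2123 is 1300 days.
1300 mod 7 = 5, so they are different weekdays.
(Mar 31, 2120 is a Sunday; Oct 22, 2123 is a Friday.)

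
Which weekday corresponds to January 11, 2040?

Doomsday rule: the anchor day for the 2000s is Tuesday. For year 40: 40÷12 = 3 r 4, and 4÷4 = 1, so 3+4+1 = 8.
Tuesday + 8 ≡ Wednesday — that's 2040's doomsday.
In January the doomsday date is Jan 4 (2040 is a leap year (divisible by 4)).
Jan 11 is 7 days after Jan 4; 7 mod 7 = 0, so Wednesday + 0 = Wednesday.

Wednesday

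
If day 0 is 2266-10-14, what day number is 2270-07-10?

1365

Oct 14, 2266 → Oct 14, 2267: 365 days.
Oct 14, 2267 → Oct 14, 2268: 366 days (Feb 29, 2268 is in that span).
Oct 14, 2268 → Oct 14, 2269: 365 days.
Oct 14, 2269 → Nov 14, 2269: 31 days (October has 31).
Nov 14, 2269 → Dec 14, 2269: 30 days (November has 30).
Dec 14, 2269 → Jan 14, 2270: 31 days (December has 31).
Jan 14, 2270 → Feb 14, 2270: 31 days (January has 31).
Feb 14, 2270 → Mar 14, 2270: 28 days (February has 28).
Mar 14, 2270 → Apr 14, 2270: 31 days (March has 31).
Apr 14, 2270 → May 14, 2270: 30 days (April has 30).
May 14, 2270 → Jun 14, 2270: 31 days (May has 31).
Jun 14, 2270 → Jul 10, 2270: 26 days.
Total: 1365 days.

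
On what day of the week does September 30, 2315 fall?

Doomsday rule: the anchor day for the 2300s is Wednesday. For year 15: 15÷12 = 1 r 3, and 3÷4 = 0, so 1+3+0 = 4.
Wednesday + 4 ≡ Sunday — that's 2315's doomsday.
In September the doomsday date is Sep 5.
Sep 30 is 25 days after Sep 5; 25 mod 7 = 4, so Sunday + 4 = Thursday.

Thursday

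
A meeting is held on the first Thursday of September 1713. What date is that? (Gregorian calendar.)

September 1, 1713 is a Friday.
The first Thursday is therefore September 7 (6 days later).

September 7, 1713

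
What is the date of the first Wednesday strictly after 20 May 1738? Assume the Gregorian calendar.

May 20, 1738 is a Tuesday.
From Tuesday to the next Wednesday is 1 day.
May 20, 1738 + 1 = May 21, 1738.

May 21, 1738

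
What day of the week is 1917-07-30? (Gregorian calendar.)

Monday

January 1, 1917 is a Monday.
Jan 1, 1917 → Feb 1, 1917: 31 days (January has 31).
Feb 1, 1917 → Mar 1, 1917: 28 days (February has 28).
Mar 1, 1917 → Apr 1, 1917: 31 days (March has 31).
Apr 1, 1917 → May 1, 1917: 30 days (April has 30).
May 1, 1917 → Jun 1, 1917: 31 days (May has 31).
Jun 1, 1917 → Jul 1, 1917: 30 days (June has 30).
Jul 1, 1917 → Jul 30, 1917: 29 days.
Total: 210 days.
210 mod 7 = 0, so Monday + 0 = Monday.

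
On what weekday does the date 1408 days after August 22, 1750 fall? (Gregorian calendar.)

First find the weekday of Aug 22, 1750. Doomsday rule: the anchor day for the 1700s is Sunday. For year 50: 50÷12 = 4 r 2, and 2÷4 = 0, so 4+2+0 = 6.
Sunday + 6 ≡ Saturday — that's 1750's doomsday.
In August the doomsday date is Aug 8.
Aug 22 is 14 days after Aug 8; 14 mod 7 = 0, so Saturday + 0 = Saturday.
1408 mod 7 = 1, so 1408 days after a Saturday is Saturday + 1 = Sunday.

Sunday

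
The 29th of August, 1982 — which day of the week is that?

Sunday

January 1, 1982 is a Friday.
Jan 1, 1982 → Feb 1, 1982: 31 days (January has 31).
Feb 1, 1982 → Mar 1, 1982: 28 days (February has 28).
Mar 1, 1982 → Apr 1, 1982: 31 days (March has 31).
Apr 1, 1982 → May 1, 1982: 30 days (April has 30).
May 1, 1982 → Jun 1, 1982: 31 days (May has 31).
Jun 1, 1982 → Jul 1, 1982: 30 days (June has 30).
Jul 1, 1982 → Aug 1, 1982: 31 days (July has 31).
Aug 1, 1982 → Aug 29, 1982: 28 days.
Total: 240 days.
240 mod 7 = 2, so Friday + 2 = Sunday.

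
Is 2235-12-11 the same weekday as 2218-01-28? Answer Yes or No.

No

From Jan 28, 2218 to Dec 11, 2235 is 6526 days.
6526 mod 7 = 2, so they are different weekdays.
(Jan 28, 2218 is a Wednesday; Dec 11, 2235 is a Friday.)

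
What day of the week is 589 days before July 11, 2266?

First find the weekday of Jul 11, 2266. Doomsday rule: the anchor day for the 2200s is Friday. For year 66: 66÷12 = 5 r 6, and 6÷4 = 1, so 5+6+1 = 12.
Friday + 12 ≡ Wednesday — that's 2266's doomsday.
In July the doomsday date is Jul 11.
Jul 11 is the doomsday itself: Wednesday.
589 mod 7 = 1, so 589 days before a Wednesday is Wednesday − 1 = Tuesday.

Tuesday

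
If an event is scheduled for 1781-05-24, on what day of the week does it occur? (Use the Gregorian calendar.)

Thursday

Doomsday rule: the anchor day for the 1700s is Sunday. For year 81: 81÷12 = 6 r 9, and 9÷4 = 2, so 6+9+2 = 17.
Sunday + 17 ≡ Wednesday — that's 1781's doomsday.
In May the doomsday date is May 9.
May 24 is 15 days after May 9; 15 mod 7 = 1, so Wednesday + 1 = Thursday.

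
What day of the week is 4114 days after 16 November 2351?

Nov 16, 2351 is a Friday.
4114 mod 7 = 5, so 4114 days after a Friday is Friday + 5 = Wednesday.

Wednesday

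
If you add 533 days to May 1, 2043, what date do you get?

October 15, 2044

+366 (one year; includes Feb 29, 2044) → May 1, 2044 (167 left).
May has 31 days: +31 → Jun 1, 2044 (136 left).
Jun has 30 days: +30 → Jul 1, 2044 (106 left).
Jul has 31 days: +31 → Aug 1, 2044 (75 left).
Aug has 31 days: +31 → Sep 1, 2044 (44 left).
Sep has 30 days: +30 → Oct 1, 2044 (14 left).
+14 → Oct 15, 2044.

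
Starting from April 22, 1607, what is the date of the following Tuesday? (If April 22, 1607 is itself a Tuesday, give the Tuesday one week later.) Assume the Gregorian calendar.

April 24, 1607

Apr 22, 1607 is a Sunday.
From Sunday to the next Tuesday is 2 days.
Apr 22, 1607 + 2 = Apr 24, 1607.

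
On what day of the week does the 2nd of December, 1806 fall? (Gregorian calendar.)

Doomsday rule: the anchor day for the 1800s is Friday. For year 06: 6÷12 = 0 r 6, and 6÷4 = 1, so 0+6+1 = 7.
Friday + 7 ≡ Friday — that's 1806's doomsday.
In December the doomsday date is Dec 12.
Dec 2 is 10 days before Dec 12; 10 mod 7 = 3, so Friday − 3 = Tuesday.

Tuesday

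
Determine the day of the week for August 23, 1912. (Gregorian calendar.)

Friday

Doomsday rule: the anchor day for the 1900s is Wednesday. For year 12: 12÷12 = 1 r 0, and 0÷4 = 0, so 1+0+0 = 1.
Wednesday + 1 ≡ Thursday — that's 1912's doomsday.
In August the doomsday date is Aug 8.
Aug 23 is 15 days after Aug 8; 15 mod 7 = 1, so Thursday + 1 = Friday.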